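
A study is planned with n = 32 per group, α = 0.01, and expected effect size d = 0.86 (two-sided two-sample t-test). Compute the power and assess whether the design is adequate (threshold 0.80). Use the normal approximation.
Power ≈ 0.81; the study is adequately powered (power ≥ 0.80)

Power calculation (two-sample t-test, normal approximation):
z_β = d · √(n/2) - z_{α/2}
z_β = 0.86 · √(32/2) - 2.576
z_β = 0.86 · 4.000 - 2.576
z_β = 0.864

Power = Φ(z_β) = Φ(0.864) ≈ 0.806

Effect size d = 0.86 is large by Cohen's convention (0.2/0.5/0.8).

Threshold: power ≥ 0.80 is conventionally adequate.
Power ≈ 0.81 → the study is adequately powered (power ≥ 0.80).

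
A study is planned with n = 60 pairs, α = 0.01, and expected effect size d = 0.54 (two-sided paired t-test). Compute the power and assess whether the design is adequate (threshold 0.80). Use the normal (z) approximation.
Power ≈ 0.95; the study is adequately powered (power ≥ 0.80)

Power calculation (paired t-test, normal approximation):
z_β = d · √n - z_{α/2}
z_β = 0.54 · √60 - 2.576
z_β = 0.54 · 7.746 - 2.576
z_β = 1.607

Power = Φ(z_β) = Φ(1.607) ≈ 0.946

Effect size d = 0.54 is medium by Cohen's convention (0.2/0.5/0.8).

Threshold: power ≥ 0.80 is conventionally adequate.
Power ≈ 0.95 → the study is adequately powered (power ≥ 0.80).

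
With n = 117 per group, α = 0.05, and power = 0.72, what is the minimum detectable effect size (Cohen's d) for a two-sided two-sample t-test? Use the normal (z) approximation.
d ≈ 0.33

Minimum detectable effect (two-sample t-test, normal approximation):
d = (z_{α/2} + z_β) / √(n/2)
d = (1.960 + 0.583) / √(117/2)
d = 2.543 / 7.649
d ≈ 0.33

By Cohen's convention (0.2 small / 0.5 medium / 0.8 large): small effect.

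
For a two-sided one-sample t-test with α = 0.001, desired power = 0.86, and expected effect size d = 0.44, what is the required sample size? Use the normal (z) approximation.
n = 99

Sample size formula (one-sample t-test, normal approximation):
n = ((z_{α/2} + z_β) / d)²

z_{α/2} = 3.291 (for α = 0.001, two-sided)
z_β = 1.080 (for power = 0.86)
d = 0.44

n = ((3.291 + 1.080) / 0.44)²
n = (9.934)²
n ≈ 98.68
Round up to the next whole number: n = 99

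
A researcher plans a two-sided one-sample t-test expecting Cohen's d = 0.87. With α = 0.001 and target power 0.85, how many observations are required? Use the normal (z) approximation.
n = 25

Sample size formula (one-sample t-test, normal approximation):
n = ((z_{α/2} + z_β) / d)²

z_{α/2} = 3.291 (for α = 0.001, two-sided)
z_β = 1.036 (for power = 0.85)
d = 0.87

n = ((3.291 + 1.036) / 0.87)²
n = (4.974)²
n ≈ 24.74
Round up to the next whole number: n = 25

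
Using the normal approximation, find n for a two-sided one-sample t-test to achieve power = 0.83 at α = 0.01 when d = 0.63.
n = 32

Sample size formula (one-sample t-test, normal approximation):
n = ((z_{α/2} + z_β) / d)²

z_{α/2} = 2.576 (for α = 0.01, two-sided)
z_β = 0.954 (for power = 0.83)
d = 0.63

n = ((2.576 + 0.954) / 0.63)²
n = (5.603)²
n ≈ 31.39
Round up to the next whole number: n = 32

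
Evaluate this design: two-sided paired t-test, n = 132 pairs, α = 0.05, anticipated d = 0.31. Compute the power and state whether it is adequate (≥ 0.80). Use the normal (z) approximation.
Power ≈ 0.95; the study is adequately powered (power ≥ 0.80)

Power calculation (paired t-test, normal approximation):
z_β = d · √n - z_{α/2}
z_β = 0.31 · √132 - 1.960
z_β = 0.31 · 11.489 - 1.960
z_β = 1.602

Power = Φ(z_β) = Φ(1.602) ≈ 0.945

Effect size d = 0.31 is small by Cohen's convention (0.2/0.5/0.8).

Threshold: power ≥ 0.80 is conventionally adequate.
Power ≈ 0.95 → the study is adequately powered (power ≥ 0.80).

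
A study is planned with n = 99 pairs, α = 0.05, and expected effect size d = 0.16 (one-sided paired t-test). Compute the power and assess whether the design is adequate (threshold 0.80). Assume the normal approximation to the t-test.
Power ≈ 0.48; the study is underpowered (power < 0.80)

Power calculation (paired t-test, normal approximation):
z_β = d · √n - z_α
z_β = 0.16 · √99 - 1.645
z_β = 0.16 · 9.950 - 1.645
z_β = -0.053

Power = Φ(z_β) = Φ(-0.053) ≈ 0.479

Effect size d = 0.16 is very small by Cohen's convention (0.2/0.5/0.8).

Threshold: power ≥ 0.80 is conventionally adequate.
Power ≈ 0.48 → the study is underpowered (power < 0.80).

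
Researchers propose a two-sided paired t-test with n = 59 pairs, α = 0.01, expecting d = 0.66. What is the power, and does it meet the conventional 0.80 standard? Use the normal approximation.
Power ≈ 0.99; the study is adequately powered (power ≥ 0.80)

Power calculation (paired t-test, normal approximation):
z_β = d · √n - z_{α/2}
z_β = 0.66 · √59 - 2.576
z_β = 0.66 · 7.681 - 2.576
z_β = 2.494

Power = Φ(z_β) = Φ(2.494) ≈ 0.994

Effect size d = 0.66 is medium by Cohen's convention (0.2/0.5/0.8).

Threshold: power ≥ 0.80 is conventionally adequate.
Power ≈ 0.99 → the study is adequately powered (power ≥ 0.80).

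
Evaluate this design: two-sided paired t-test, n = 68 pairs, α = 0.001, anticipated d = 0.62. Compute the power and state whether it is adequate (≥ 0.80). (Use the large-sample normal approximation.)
Power ≈ 0.97; the study is adequately powered (power ≥ 0.80)

Power calculation (paired t-test, normal approximation):
z_β = d · √n - z_{α/2}
z_β = 0.62 · √68 - 3.291
z_β = 0.62 · 8.246 - 3.291
z_β = 1.822

Power = Φ(z_β) = Φ(1.822) ≈ 0.966

Effect size d = 0.62 is medium by Cohen's convention (0.2/0.5/0.8).

Threshold: power ≥ 0.80 is conventionally adequate.
Power ≈ 0.97 → the study is adequately powered (power ≥ 0.80).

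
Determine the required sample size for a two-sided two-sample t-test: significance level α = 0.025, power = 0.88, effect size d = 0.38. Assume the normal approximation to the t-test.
n = 162 per group

Sample size formula (two-sample t-test, normal approximation):
n = 2 · ((z_{α/2} + z_β) / d)²

z_{α/2} = 2.241 (for α = 0.025, two-sided)
z_β = 1.175 (for power = 0.88)
d = 0.38

n = 2 · ((2.241 + 1.175) / 0.38)²
n = 2 · (8.989)²
n ≈ 161.60
Round up to the next whole number: n = 162 per group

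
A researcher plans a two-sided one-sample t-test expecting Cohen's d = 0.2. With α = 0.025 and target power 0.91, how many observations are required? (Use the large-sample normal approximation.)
n = 321

Sample size formula (one-sample t-test, normal approximation):
n = ((z_{α/2} + z_β) / d)²

z_{α/2} = 2.241 (for α = 0.025, two-sided)
z_β = 1.341 (for power = 0.91)
d = 0.2

n = ((2.241 + 1.341) / 0.2)²
n = (17.910)²
n ≈ 320.77
Round up to the next whole number: n = 321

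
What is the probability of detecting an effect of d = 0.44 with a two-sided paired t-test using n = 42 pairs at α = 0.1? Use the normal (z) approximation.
Power ≈ 0.89

Power calculation (paired t-test, normal approximation):
z_β = d · √n - z_{α/2}
z_β = 0.44 · √42 - 1.645
z_β = 0.44 · 6.481 - 1.645
z_β = 1.207

Power = Φ(z_β) = Φ(1.207) ≈ 0.886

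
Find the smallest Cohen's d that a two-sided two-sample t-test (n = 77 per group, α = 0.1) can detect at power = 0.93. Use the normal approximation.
d ≈ 0.50

Minimum detectable effect (two-sample t-test, normal approximation):
d = (z_{α/2} + z_β) / √(n/2)
d = (1.645 + 1.476) / √(77/2)
d = 3.121 / 6.205
d ≈ 0.50

By Cohen's convention (0.2 small / 0.5 medium / 0.8 large): medium effect.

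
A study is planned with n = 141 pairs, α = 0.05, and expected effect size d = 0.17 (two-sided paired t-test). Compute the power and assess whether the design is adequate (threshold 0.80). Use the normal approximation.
Power ≈ 0.52; the study is underpowered (power < 0.80)

Power calculation (paired t-test, normal approximation):
z_β = d · √n - z_{α/2}
z_β = 0.17 · √141 - 1.960
z_β = 0.17 · 11.874 - 1.960
z_β = 0.059

Power = Φ(z_β) = Φ(0.059) ≈ 0.523

Effect size d = 0.17 is very small by Cohen's convention (0.2/0.5/0.8).

Threshold: power ≥ 0.80 is conventionally adequate.
Power ≈ 0.52 → the study is underpowered (power < 0.80).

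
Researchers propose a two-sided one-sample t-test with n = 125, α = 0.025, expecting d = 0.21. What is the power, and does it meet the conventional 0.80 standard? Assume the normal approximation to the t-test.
Power ≈ 0.54; the study is underpowered (power < 0.80)

Power calculation (one-sample t-test, normal approximation):
z_β = d · √n - z_{α/2}
z_β = 0.21 · √125 - 2.241
z_β = 0.21 · 11.180 - 2.241
z_β = 0.106

Power = Φ(z_β) = Φ(0.106) ≈ 0.542

Effect size d = 0.21 is small by Cohen's convention (0.2/0.5/0.8).

Threshold: power ≥ 0.80 is conventionally adequate.
Power ≈ 0.54 → the study is underpowered (power < 0.80).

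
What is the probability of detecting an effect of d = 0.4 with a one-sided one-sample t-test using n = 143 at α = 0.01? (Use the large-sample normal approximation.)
Power ≈ 0.99

Power calculation (one-sample t-test, normal approximation):
z_β = d · √n - z_α
z_β = 0.4 · √143 - 2.326
z_β = 0.4 · 11.958 - 2.326
z_β = 2.457

Power = Φ(z_β) = Φ(2.457) ≈ 0.993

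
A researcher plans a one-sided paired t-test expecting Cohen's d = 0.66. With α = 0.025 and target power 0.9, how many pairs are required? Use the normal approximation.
n = 25 pairs

Sample size formula (paired t-test, normal approximation):
n = ((z_α + z_β) / d)²

z_α = 1.960 (for α = 0.025, one-sided)
z_β = 1.282 (for power = 0.9)
d = 0.66

n = ((1.960 + 1.282) / 0.66)²
n = (4.912)²
n ≈ 24.13
Round up to the next whole number: n = 25 pairs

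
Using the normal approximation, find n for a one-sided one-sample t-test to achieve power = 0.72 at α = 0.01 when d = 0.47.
n = 39

Sample size formula (one-sample t-test, normal approximation):
n = ((z_α + z_β) / d)²

z_α = 2.326 (for α = 0.01, one-sided)
z_β = 0.583 (for power = 0.72)
d = 0.47

n = ((2.326 + 0.583) / 0.47)²
n = (6.189)²
n ≈ 38.30
Round up to the next whole number: n = 39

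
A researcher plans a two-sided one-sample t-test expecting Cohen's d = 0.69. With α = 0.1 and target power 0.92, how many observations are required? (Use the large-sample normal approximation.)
n = 20

Sample size formula (one-sample t-test, normal approximation):
n = ((z_{α/2} + z_β) / d)²

z_{α/2} = 1.645 (for α = 0.1, two-sided)
z_β = 1.405 (for power = 0.92)
d = 0.69

n = ((1.645 + 1.405) / 0.69)²
n = (4.420)²
n ≈ 19.54
Round up to the next whole number: n = 20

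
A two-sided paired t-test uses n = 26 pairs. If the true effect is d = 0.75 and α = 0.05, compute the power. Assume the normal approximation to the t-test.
Power ≈ 0.97

Power calculation (paired t-test, normal approximation):
z_β = d · √n - z_{α/2}
z_β = 0.75 · √26 - 1.960
z_β = 0.75 · 5.099 - 1.960
z_β = 1.864

Power = Φ(z_β) = Φ(1.864) ≈ 0.969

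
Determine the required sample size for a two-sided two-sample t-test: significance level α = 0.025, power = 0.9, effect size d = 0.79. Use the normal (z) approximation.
n = 40 per group

Sample size formula (two-sample t-test, normal approximation):
n = 2 · ((z_{α/2} + z_β) / d)²

z_{α/2} = 2.241 (for α = 0.025, two-sided)
z_β = 1.282 (for power = 0.9)
d = 0.79

n = 2 · ((2.241 + 1.282) / 0.79)²
n = 2 · (4.459)²
n ≈ 39.77
Round up to the next whole number: n = 40 per group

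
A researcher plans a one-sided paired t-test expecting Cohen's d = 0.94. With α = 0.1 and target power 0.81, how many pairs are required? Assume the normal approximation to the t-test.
n = 6 pairs

Sample size formula (paired t-test, normal approximation):
n = ((z_α + z_β) / d)²

z_α = 1.282 (for α = 0.1, one-sided)
z_β = 0.878 (for power = 0.81)
d = 0.94

n = ((1.282 + 0.878) / 0.94)²
n = (2.298)²
n ≈ 5.28
Round up to the next whole number: n = 6 pairs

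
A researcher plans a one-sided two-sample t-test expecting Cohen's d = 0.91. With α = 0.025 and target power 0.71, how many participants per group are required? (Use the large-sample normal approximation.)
n = 16 per group

Sample size formula (two-sample t-test, normal approximation):
n = 2 · ((z_α + z_β) / d)²

z_α = 1.960 (for α = 0.025, one-sided)
z_β = 0.553 (for power = 0.71)
d = 0.91

n = 2 · ((1.960 + 0.553) / 0.91)²
n = 2 · (2.762)²
n ≈ 15.26
Round up to the next whole number: n = 16 per group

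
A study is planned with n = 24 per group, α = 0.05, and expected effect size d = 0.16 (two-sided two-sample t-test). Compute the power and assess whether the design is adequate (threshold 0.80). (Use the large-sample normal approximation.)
Power ≈ 0.08; the study is underpowered (power < 0.80)

Power calculation (two-sample t-test, normal approximation):
z_β = d · √(n/2) - z_{α/2}
z_β = 0.16 · √(24/2) - 1.960
z_β = 0.16 · 3.464 - 1.960
z_β = -1.406

Power = Φ(z_β) = Φ(-1.406) ≈ 0.080

Effect size d = 0.16 is very small by Cohen's convention (0.2/0.5/0.8).

Threshold: power ≥ 0.80 is conventionally adequate.
Power ≈ 0.08 → the study is underpowered (power < 0.80).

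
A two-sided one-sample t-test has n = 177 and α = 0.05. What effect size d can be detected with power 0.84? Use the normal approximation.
d ≈ 0.22

Minimum detectable effect (one-sample t-test, normal approximation):
d = (z_{α/2} + z_β) / √n
d = (1.960 + 0.994) / √177
d = 2.954 / 13.304
d ≈ 0.22

By Cohen's convention (0.2 small / 0.5 medium / 0.8 large): small effect.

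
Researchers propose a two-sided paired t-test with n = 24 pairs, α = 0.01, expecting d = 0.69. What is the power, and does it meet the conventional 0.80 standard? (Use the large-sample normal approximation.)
Power ≈ 0.79; the study is underpowered (power < 0.80)

Power calculation (paired t-test, normal approximation):
z_β = d · √n - z_{α/2}
z_β = 0.69 · √24 - 2.576
z_β = 0.69 · 4.899 - 2.576
z_β = 0.804

Power = Φ(z_β) = Φ(0.804) ≈ 0.789

Effect size d = 0.69 is medium by Cohen's convention (0.2/0.5/0.8).

Threshold: power ≥ 0.80 is conventionally adequate.
Power ≈ 0.79 → the study is underpowered (power < 0.80).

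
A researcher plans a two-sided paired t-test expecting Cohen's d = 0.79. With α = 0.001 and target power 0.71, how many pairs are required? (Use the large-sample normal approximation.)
n = 24 pairs

Sample size formula (paired t-test, normal approximation):
n = ((z_{α/2} + z_β) / d)²

z_{α/2} = 3.291 (for α = 0.001, two-sided)
z_β = 0.553 (for power = 0.71)
d = 0.79

n = ((3.291 + 0.553) / 0.79)²
n = (4.866)²
n ≈ 23.68
Round up to the next whole number: n = 24 pairs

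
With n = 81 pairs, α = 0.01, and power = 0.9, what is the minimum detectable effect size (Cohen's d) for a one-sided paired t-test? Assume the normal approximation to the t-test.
d ≈ 0.40

Minimum detectable effect (paired t-test, normal approximation):
d = (z_α + z_β) / √n
d = (2.326 + 1.282) / √81
d = 3.608 / 9.000
d ≈ 0.40

By Cohen's convention (0.2 small / 0.5 medium / 0.8 large): small effect.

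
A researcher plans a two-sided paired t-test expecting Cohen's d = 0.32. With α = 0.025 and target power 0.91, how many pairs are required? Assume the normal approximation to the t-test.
n = 126 pairs

Sample size formula (paired t-test, normal approximation):
n = ((z_{α/2} + z_β) / d)²

z_{α/2} = 2.241 (for α = 0.025, two-sided)
z_β = 1.341 (for power = 0.91)
d = 0.32

n = ((2.241 + 1.341) / 0.32)²
n = (11.194)²
n ≈ 125.31
Round up to the next whole number: n = 126 pairs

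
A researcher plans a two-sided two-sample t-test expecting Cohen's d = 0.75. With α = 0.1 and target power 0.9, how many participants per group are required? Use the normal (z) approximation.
n = 31 per group

Sample size formula (two-sample t-test, normal approximation):
n = 2 · ((z_{α/2} + z_β) / d)²

z_{α/2} = 1.645 (for α = 0.1, two-sided)
z_β = 1.282 (for power = 0.9)
d = 0.75

n = 2 · ((1.645 + 1.282) / 0.75)²
n = 2 · (3.903)²
n ≈ 30.47
Round up to the next whole number: n = 31 per group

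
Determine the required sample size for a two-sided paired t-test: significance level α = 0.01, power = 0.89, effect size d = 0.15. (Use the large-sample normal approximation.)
n = 643 pairs

Sample size formula (paired t-test, normal approximation):
n = ((z_{α/2} + z_β) / d)²

z_{α/2} = 2.576 (for α = 0.01, two-sided)
z_β = 1.227 (for power = 0.89)
d = 0.15

n = ((2.576 + 1.227) / 0.15)²
n = (25.353)²
n ≈ 642.77
Round up to the next whole number: n = 643 pairs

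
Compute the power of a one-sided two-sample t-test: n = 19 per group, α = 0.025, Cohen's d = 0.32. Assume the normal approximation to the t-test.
Power ≈ 0.17

Power calculation (two-sample t-test, normal approximation):
z_β = d · √(n/2) - z_α
z_β = 0.32 · √(19/2) - 1.960
z_β = 0.32 · 3.082 - 1.960
z_β = -0.974

Power = Φ(z_β) = Φ(-0.974) ≈ 0.165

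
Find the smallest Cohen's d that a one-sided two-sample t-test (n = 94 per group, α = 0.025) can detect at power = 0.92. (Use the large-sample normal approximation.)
d ≈ 0.49

Minimum detectable effect (two-sample t-test, normal approximation):
d = (z_α + z_β) / √(n/2)
d = (1.960 + 1.405) / √(94/2)
d = 3.365 / 6.856
d ≈ 0.49

By Cohen's convention (0.2 small / 0.5 medium / 0.8 large): small effect.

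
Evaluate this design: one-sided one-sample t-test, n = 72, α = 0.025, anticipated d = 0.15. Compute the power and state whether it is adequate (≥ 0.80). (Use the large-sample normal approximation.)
Power ≈ 0.25; the study is underpowered (power < 0.80)

Power calculation (one-sample t-test, normal approximation):
z_β = d · √n - z_α
z_β = 0.15 · √72 - 1.960
z_β = 0.15 · 8.485 - 1.960
z_β = -0.687

Power = Φ(z_β) = Φ(-0.687) ≈ 0.246

Effect size d = 0.15 is very small by Cohen's convention (0.2/0.5/0.8).

Threshold: power ≥ 0.80 is conventionally adequate.
Power ≈ 0.25 → the study is underpowered (power < 0.80).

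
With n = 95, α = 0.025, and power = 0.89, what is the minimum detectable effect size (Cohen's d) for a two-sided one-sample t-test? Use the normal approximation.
d ≈ 0.36

Minimum detectable effect (one-sample t-test, normal approximation):
d = (z_{α/2} + z_β) / √n
d = (2.241 + 1.227) / √95
d = 3.468 / 9.747
d ≈ 0.36

By Cohen's convention (0.2 small / 0.5 medium / 0.8 large): small effect.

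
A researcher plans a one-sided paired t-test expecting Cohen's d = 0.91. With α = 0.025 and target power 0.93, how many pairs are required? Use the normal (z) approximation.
n = 15 pairs

Sample size formula (paired t-test, normal approximation):
n = ((z_α + z_β) / d)²

z_α = 1.960 (for α = 0.025, one-sided)
z_β = 1.476 (for power = 0.93)
d = 0.91

n = ((1.960 + 1.476) / 0.91)²
n = (3.776)²
n ≈ 14.26
Round up to the next whole number: n = 15 pairs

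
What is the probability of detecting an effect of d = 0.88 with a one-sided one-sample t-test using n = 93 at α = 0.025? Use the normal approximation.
Power ≈ 1.00

Power calculation (one-sample t-test, normal approximation):
z_β = d · √n - z_α
z_β = 0.88 · √93 - 1.960
z_β = 0.88 · 9.644 - 1.960
z_β = 6.526

Power = Φ(z_β) = Φ(6.526) ≈ 1.000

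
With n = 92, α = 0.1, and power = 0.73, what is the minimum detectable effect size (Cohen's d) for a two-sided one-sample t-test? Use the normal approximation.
d ≈ 0.24

Minimum detectable effect (one-sample t-test, normal approximation):
d = (z_{α/2} + z_β) / √n
d = (1.645 + 0.613) / √92
d = 2.258 / 9.592
d ≈ 0.24

By Cohen's convention (0.2 small / 0.5 medium / 0.8 large): small effect.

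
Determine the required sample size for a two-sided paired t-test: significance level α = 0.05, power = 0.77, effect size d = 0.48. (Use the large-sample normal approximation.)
n = 32 pairs

Sample size formula (paired t-test, normal approximation):
n = ((z_{α/2} + z_β) / d)²

z_{α/2} = 1.960 (for α = 0.05, two-sided)
z_β = 0.739 (for power = 0.77)
d = 0.48

n = ((1.960 + 0.739) / 0.48)²
n = (5.623)²
n ≈ 31.62
Round up to the next whole number: n = 32 pairs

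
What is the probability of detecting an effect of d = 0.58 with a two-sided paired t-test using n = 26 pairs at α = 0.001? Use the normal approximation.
Power ≈ 0.37

Power calculation (paired t-test, normal approximation):
z_β = d · √n - z_{α/2}
z_β = 0.58 · √26 - 3.291
z_β = 0.58 · 5.099 - 3.291
z_β = -0.333

Power = Φ(z_β) = Φ(-0.333) ≈ 0.370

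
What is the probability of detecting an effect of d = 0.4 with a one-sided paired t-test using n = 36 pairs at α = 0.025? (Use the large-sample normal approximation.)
Power ≈ 0.67

Power calculation (paired t-test, normal approximation):
z_β = d · √n - z_α
z_β = 0.4 · √36 - 1.960
z_β = 0.4 · 6.000 - 1.960
z_β = 0.440

Power = Φ(z_β) = Φ(0.440) ≈ 0.670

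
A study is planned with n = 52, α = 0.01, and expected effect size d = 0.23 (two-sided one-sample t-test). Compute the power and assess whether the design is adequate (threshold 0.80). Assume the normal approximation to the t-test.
Power ≈ 0.18; the study is underpowered (power < 0.80)

Power calculation (one-sample t-test, normal approximation):
z_β = d · √n - z_{α/2}
z_β = 0.23 · √52 - 2.576
z_β = 0.23 · 7.211 - 2.576
z_β = -0.917

Power = Φ(z_β) = Φ(-0.917) ≈ 0.179

Effect size d = 0.23 is small by Cohen's convention (0.2/0.5/0.8).

Threshold: power ≥ 0.80 is conventionally adequate.
Power ≈ 0.18 → the study is underpowered (power < 0.80).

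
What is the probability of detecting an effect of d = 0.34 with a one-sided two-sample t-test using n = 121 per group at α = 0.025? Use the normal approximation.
Power ≈ 0.75

Power calculation (two-sample t-test, normal approximation):
z_β = d · √(n/2) - z_α
z_β = 0.34 · √(121/2) - 1.960
z_β = 0.34 · 7.778 - 1.960
z_β = 0.685

Power = Φ(z_β) = Φ(0.685) ≈ 0.753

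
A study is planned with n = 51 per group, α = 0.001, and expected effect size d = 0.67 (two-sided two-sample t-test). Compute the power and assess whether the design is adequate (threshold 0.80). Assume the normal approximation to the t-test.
Power ≈ 0.54; the study is underpowered (power < 0.80)

Power calculation (two-sample t-test, normal approximation):
z_β = d · √(n/2) - z_{α/2}
z_β = 0.67 · √(51/2) - 3.291
z_β = 0.67 · 5.050 - 3.291
z_β = 0.093

Power = Φ(z_β) = Φ(0.093) ≈ 0.537

Effect size d = 0.67 is medium by Cohen's convention (0.2/0.5/0.8).

Threshold: power ≥ 0.80 is conventionally adequate.
Power ≈ 0.54 → the study is underpowered (power < 0.80).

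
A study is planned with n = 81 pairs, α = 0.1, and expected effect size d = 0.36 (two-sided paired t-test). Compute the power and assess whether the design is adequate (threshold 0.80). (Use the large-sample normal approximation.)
Power ≈ 0.94; the study is adequately powered (power ≥ 0.80)

Power calculation (paired t-test, normal approximation):
z_β = d · √n - z_{α/2}
z_β = 0.36 · √81 - 1.645
z_β = 0.36 · 9.000 - 1.645
z_β = 1.595

Power = Φ(z_β) = Φ(1.595) ≈ 0.945

Effect size d = 0.36 is small by Cohen's convention (0.2/0.5/0.8).

Threshold: power ≥ 0.80 is conventionally adequate.
Power ≈ 0.94 → the study is adequately powered (power ≥ 0.80).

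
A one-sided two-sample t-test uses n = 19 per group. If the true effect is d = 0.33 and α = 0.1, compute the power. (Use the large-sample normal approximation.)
Power ≈ 0.40

Power calculation (two-sample t-test, normal approximation):
z_β = d · √(n/2) - z_α
z_β = 0.33 · √(19/2) - 1.282
z_β = 0.33 · 3.082 - 1.282
z_β = -0.264

Power = Φ(z_β) = Φ(-0.264) ≈ 0.396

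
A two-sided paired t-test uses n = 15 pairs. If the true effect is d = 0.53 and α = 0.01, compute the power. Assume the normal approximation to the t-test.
Power ≈ 0.30

Power calculation (paired t-test, normal approximation):
z_β = d · √n - z_{α/2}
z_β = 0.53 · √15 - 2.576
z_β = 0.53 · 3.873 - 2.576
z_β = -0.523

Power = Φ(z_β) = Φ(-0.523) ≈ 0.300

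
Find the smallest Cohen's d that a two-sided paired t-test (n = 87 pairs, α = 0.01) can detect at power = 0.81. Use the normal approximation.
d ≈ 0.37

Minimum detectable effect (paired t-test, normal approximation):
d = (z_{α/2} + z_β) / √n
d = (2.576 + 0.878) / √87
d = 3.454 / 9.327
d ≈ 0.37

By Cohen's convention (0.2 small / 0.5 medium / 0.8 large): small effect.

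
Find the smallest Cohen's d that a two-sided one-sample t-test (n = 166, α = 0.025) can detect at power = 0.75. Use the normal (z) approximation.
d ≈ 0.23

Minimum detectable effect (one-sample t-test, normal approximation):
d = (z_{α/2} + z_β) / √n
d = (2.241 + 0.674) / √166
d = 2.916 / 12.884
d ≈ 0.23

By Cohen's convention (0.2 small / 0.5 medium / 0.8 large): small effect.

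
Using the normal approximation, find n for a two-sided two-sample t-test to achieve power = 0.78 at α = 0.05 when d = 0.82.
n = 23 per group

Sample size formula (two-sample t-test, normal approximation):
n = 2 · ((z_{α/2} + z_β) / d)²

z_{α/2} = 1.960 (for α = 0.05, two-sided)
z_β = 0.772 (for power = 0.78)
d = 0.82

n = 2 · ((1.960 + 0.772) / 0.82)²
n = 2 · (3.332)²
n ≈ 22.20
Round up to the next whole number: n = 23 per group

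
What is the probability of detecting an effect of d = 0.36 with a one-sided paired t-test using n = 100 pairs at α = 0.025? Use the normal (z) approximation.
Power ≈ 0.95

Power calculation (paired t-test, normal approximation):
z_β = d · √n - z_α
z_β = 0.36 · √100 - 1.960
z_β = 0.36 · 10.000 - 1.960
z_β = 1.640

Power = Φ(z_β) = Φ(1.640) ≈ 0.950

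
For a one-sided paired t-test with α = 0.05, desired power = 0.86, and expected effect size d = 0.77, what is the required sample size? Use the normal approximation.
n = 13 pairs

Sample size formula (paired t-test, normal approximation):
n = ((z_α + z_β) / d)²

z_α = 1.645 (for α = 0.05, one-sided)
z_β = 1.080 (for power = 0.86)
d = 0.77

n = ((1.645 + 1.080) / 0.77)²
n = (3.539)²
n ≈ 12.52
Round up to the next whole number: n = 13 pairs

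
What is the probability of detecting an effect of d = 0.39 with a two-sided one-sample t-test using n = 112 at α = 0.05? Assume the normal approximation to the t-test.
Power ≈ 0.98

Power calculation (one-sample t-test, normal approximation):
z_β = d · √n - z_{α/2}
z_β = 0.39 · √112 - 1.960
z_β = 0.39 · 10.583 - 1.960
z_β = 2.167

Power = Φ(z_β) = Φ(2.167) ≈ 0.985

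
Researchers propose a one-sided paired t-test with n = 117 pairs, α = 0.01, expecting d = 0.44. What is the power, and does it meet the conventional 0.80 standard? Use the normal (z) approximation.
Power ≈ 0.99; the study is adequately powered (power ≥ 0.80)

Power calculation (paired t-test, normal approximation):
z_β = d · √n - z_α
z_β = 0.44 · √117 - 2.326
z_β = 0.44 · 10.817 - 2.326
z_β = 2.433

Power = Φ(z_β) = Φ(2.433) ≈ 0.993

Effect size d = 0.44 is small by Cohen's convention (0.2/0.5/0.8).

Threshold: power ≥ 0.80 is conventionally adequate.
Power ≈ 0.99 → the study is adequately powered (power ≥ 0.80).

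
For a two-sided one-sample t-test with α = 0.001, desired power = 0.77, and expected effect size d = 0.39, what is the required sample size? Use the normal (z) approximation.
n = 107

Sample size formula (one-sample t-test, normal approximation):
n = ((z_{α/2} + z_β) / d)²

z_{α/2} = 3.291 (for α = 0.001, two-sided)
z_β = 0.739 (for power = 0.77)
d = 0.39

n = ((3.291 + 0.739) / 0.39)²
n = (10.333)²
n ≈ 106.77
Round up to the next whole number: n = 107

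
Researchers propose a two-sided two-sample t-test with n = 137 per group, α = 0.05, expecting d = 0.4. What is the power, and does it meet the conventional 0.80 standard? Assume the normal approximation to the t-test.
Power ≈ 0.91; the study is adequately powered (power ≥ 0.80)

Power calculation (two-sample t-test, normal approximation):
z_β = d · √(n/2) - z_{α/2}
z_β = 0.4 · √(137/2) - 1.960
z_β = 0.4 · 8.276 - 1.960
z_β = 1.351

Power = Φ(z_β) = Φ(1.351) ≈ 0.912

Effect size d = 0.4 is small by Cohen's convention (0.2/0.5/0.8).

Threshold: power ≥ 0.80 is conventionally adequate.
Power ≈ 0.91 → the study is adequately powered (power ≥ 0.80).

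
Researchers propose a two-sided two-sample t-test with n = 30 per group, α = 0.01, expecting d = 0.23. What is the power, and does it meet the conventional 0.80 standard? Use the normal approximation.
Power ≈ 0.05; the study is underpowered (power < 0.80)

Power calculation (two-sample t-test, normal approximation):
z_β = d · √(n/2) - z_{α/2}
z_β = 0.23 · √(30/2) - 2.576
z_β = 0.23 · 3.873 - 2.576
z_β = -1.685

Power = Φ(z_β) = Φ(-1.685) ≈ 0.046

Effect size d = 0.23 is small by Cohen's convention (0.2/0.5/0.8).

Threshold: power ≥ 0.80 is conventionally adequate.
Power ≈ 0.05 → the study is underpowered (power < 0.80).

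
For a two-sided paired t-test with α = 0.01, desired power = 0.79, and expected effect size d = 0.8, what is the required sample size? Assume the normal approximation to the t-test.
n = 18 pairs

Sample size formula (paired t-test, normal approximation):
n = ((z_{α/2} + z_β) / d)²

z_{α/2} = 2.576 (for α = 0.01, two-sided)
z_β = 0.806 (for power = 0.79)
d = 0.8

n = ((2.576 + 0.806) / 0.8)²
n = (4.228)²
n ≈ 17.88
Round up to the next whole number: n = 18 pairs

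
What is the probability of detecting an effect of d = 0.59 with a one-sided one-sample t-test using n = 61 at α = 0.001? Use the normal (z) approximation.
Power ≈ 0.94

Power calculation (one-sample t-test, normal approximation):
z_β = d · √n - z_α
z_β = 0.59 · √61 - 3.090
z_β = 0.59 · 7.810 - 3.090
z_β = 1.518

Power = Φ(z_β) = Φ(1.518) ≈ 0.935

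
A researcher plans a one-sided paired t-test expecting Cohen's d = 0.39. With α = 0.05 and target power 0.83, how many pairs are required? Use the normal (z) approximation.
n = 45 pairs

Sample size formula (paired t-test, normal approximation):
n = ((z_α + z_β) / d)²

z_α = 1.645 (for α = 0.05, one-sided)
z_β = 0.954 (for power = 0.83)
d = 0.39

n = ((1.645 + 0.954) / 0.39)²
n = (6.664)²
n ≈ 44.41
Round up to the next whole number: n = 45 pairs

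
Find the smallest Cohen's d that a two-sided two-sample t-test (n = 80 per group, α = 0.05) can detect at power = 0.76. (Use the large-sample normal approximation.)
d ≈ 0.42

Minimum detectable effect (two-sample t-test, normal approximation):
d = (z_{α/2} + z_β) / √(n/2)
d = (1.960 + 0.706) / √(80/2)
d = 2.666 / 6.325
d ≈ 0.42

By Cohen's convention (0.2 small / 0.5 medium / 0.8 large): small effect.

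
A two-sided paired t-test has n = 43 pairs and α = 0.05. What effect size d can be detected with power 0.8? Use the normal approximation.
d ≈ 0.43

Minimum detectable effect (paired t-test, normal approximation):
d = (z_{α/2} + z_β) / √n
d = (1.960 + 0.842) / √43
d = 2.802 / 6.557
d ≈ 0.43

By Cohen's convention (0.2 small / 0.5 medium / 0.8 large): small effect.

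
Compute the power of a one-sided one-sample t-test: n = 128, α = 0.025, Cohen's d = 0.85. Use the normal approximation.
Power ≈ 1.00

Power calculation (one-sample t-test, normal approximation):
z_β = d · √n - z_α
z_β = 0.85 · √128 - 1.960
z_β = 0.85 · 11.314 - 1.960
z_β = 7.657

Power = Φ(z_β) = Φ(7.657) ≈ 1.000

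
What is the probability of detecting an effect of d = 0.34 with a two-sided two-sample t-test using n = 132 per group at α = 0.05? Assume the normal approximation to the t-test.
Power ≈ 0.79

Power calculation (two-sample t-test, normal approximation):
z_β = d · √(n/2) - z_{α/2}
z_β = 0.34 · √(132/2) - 1.960
z_β = 0.34 · 8.124 - 1.960
z_β = 0.802

Power = Φ(z_β) = Φ(0.802) ≈ 0.789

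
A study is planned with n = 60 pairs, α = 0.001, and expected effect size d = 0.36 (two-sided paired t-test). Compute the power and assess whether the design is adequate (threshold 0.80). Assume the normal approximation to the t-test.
Power ≈ 0.31; the study is underpowered (power < 0.80)

Power calculation (paired t-test, normal approximation):
z_β = d · √n - z_{α/2}
z_β = 0.36 · √60 - 3.291
z_β = 0.36 · 7.746 - 3.291
z_β = -0.502

Power = Φ(z_β) = Φ(-0.502) ≈ 0.308

Effect size d = 0.36 is small by Cohen's convention (0.2/0.5/0.8).

Threshold: power ≥ 0.80 is conventionally adequate.
Power ≈ 0.31 → the study is underpowered (power < 0.80).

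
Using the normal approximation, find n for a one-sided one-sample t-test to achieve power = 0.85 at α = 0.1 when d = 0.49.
n = 23

Sample size formula (one-sample t-test, normal approximation):
n = ((z_α + z_β) / d)²

z_α = 1.282 (for α = 0.1, one-sided)
z_β = 1.036 (for power = 0.85)
d = 0.49

n = ((1.282 + 1.036) / 0.49)²
n = (4.731)²
n ≈ 22.38
Round up to the next whole number: n = 23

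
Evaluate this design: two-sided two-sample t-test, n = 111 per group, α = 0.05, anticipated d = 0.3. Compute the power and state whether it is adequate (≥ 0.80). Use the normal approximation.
Power ≈ 0.61; the study is underpowered (power < 0.80)

Power calculation (two-sample t-test, normal approximation):
z_β = d · √(n/2) - z_{α/2}
z_β = 0.3 · √(111/2) - 1.960
z_β = 0.3 · 7.450 - 1.960
z_β = 0.275

Power = Φ(z_β) = Φ(0.275) ≈ 0.608

Effect size d = 0.3 is small by Cohen's convention (0.2/0.5/0.8).

Threshold: power ≥ 0.80 is conventionally adequate.
Power ≈ 0.61 → the study is underpowered (power < 0.80).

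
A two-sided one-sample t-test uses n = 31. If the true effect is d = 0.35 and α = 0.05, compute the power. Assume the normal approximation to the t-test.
Power ≈ 0.50

Power calculation (one-sample t-test, normal approximation):
z_β = d · √n - z_{α/2}
z_β = 0.35 · √31 - 1.960
z_β = 0.35 · 5.568 - 1.960
z_β = -0.011

Power = Φ(z_β) = Φ(-0.011) ≈ 0.496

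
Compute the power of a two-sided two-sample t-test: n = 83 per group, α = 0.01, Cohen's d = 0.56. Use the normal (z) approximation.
Power ≈ 0.85

Power calculation (two-sample t-test, normal approximation):
z_β = d · √(n/2) - z_{α/2}
z_β = 0.56 · √(83/2) - 2.576
z_β = 0.56 · 6.442 - 2.576
z_β = 1.032

Power = Φ(z_β) = Φ(1.032) ≈ 0.849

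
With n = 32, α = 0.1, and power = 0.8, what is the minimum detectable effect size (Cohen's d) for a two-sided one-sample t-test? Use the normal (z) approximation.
d ≈ 0.44

Minimum detectable effect (one-sample t-test, normal approximation):
d = (z_{α/2} + z_β) / √n
d = (1.645 + 0.842) / √32
d = 2.486 / 5.657
d ≈ 0.44

By Cohen's convention (0.2 small / 0.5 medium / 0.8 large): small effect.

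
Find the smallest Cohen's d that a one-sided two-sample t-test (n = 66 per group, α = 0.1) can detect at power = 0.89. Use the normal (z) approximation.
d ≈ 0.44

Minimum detectable effect (two-sample t-test, normal approximation):
d = (z_α + z_β) / √(n/2)
d = (1.282 + 1.227) / √(66/2)
d = 2.508 / 5.745
d ≈ 0.44

By Cohen's convention (0.2 small / 0.5 medium / 0.8 large): small effect.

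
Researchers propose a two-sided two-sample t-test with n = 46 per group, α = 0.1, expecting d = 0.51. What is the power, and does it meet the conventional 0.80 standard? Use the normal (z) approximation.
Power ≈ 0.79; the study is underpowered (power < 0.80)

Power calculation (two-sample t-test, normal approximation):
z_β = d · √(n/2) - z_{α/2}
z_β = 0.51 · √(46/2) - 1.645
z_β = 0.51 · 4.796 - 1.645
z_β = 0.801

Power = Φ(z_β) = Φ(0.801) ≈ 0.788

Effect size d = 0.51 is medium by Cohen's convention (0.2/0.5/0.8).

Threshold: power ≥ 0.80 is conventionally adequate.
Power ≈ 0.79 → the study is underpowered (power < 0.80).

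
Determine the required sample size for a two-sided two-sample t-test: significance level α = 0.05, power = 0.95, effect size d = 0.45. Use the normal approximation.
n = 129 per group

Sample size formula (two-sample t-test, normal approximation):
n = 2 · ((z_{α/2} + z_β) / d)²

z_{α/2} = 1.960 (for α = 0.05, two-sided)
z_β = 1.645 (for power = 0.95)
d = 0.45

n = 2 · ((1.960 + 1.645) / 0.45)²
n = 2 · (8.011)²
n ≈ 128.35
Round up to the next whole number: n = 129 per group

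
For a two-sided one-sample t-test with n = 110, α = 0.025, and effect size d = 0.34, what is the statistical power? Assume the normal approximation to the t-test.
Power ≈ 0.91

Power calculation (one-sample t-test, normal approximation):
z_β = d · √n - z_{α/2}
z_β = 0.34 · √110 - 2.241
z_β = 0.34 · 10.488 - 2.241
z_β = 1.325

Power = Φ(z_β) = Φ(1.325) ≈ 0.907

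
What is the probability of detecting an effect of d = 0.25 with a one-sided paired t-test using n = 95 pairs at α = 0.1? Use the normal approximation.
Power ≈ 0.88

Power calculation (paired t-test, normal approximation):
z_β = d · √n - z_α
z_β = 0.25 · √95 - 1.282
z_β = 0.25 · 9.747 - 1.282
z_β = 1.155

Power = Φ(z_β) = Φ(1.155) ≈ 0.876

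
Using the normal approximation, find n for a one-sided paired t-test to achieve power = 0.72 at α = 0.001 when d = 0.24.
n = 235 pairs

Sample size formula (paired t-test, normal approximation):
n = ((z_α + z_β) / d)²

z_α = 3.090 (for α = 0.001, one-sided)
z_β = 0.583 (for power = 0.72)
d = 0.24

n = ((3.090 + 0.583) / 0.24)²
n = (15.304)²
n ≈ 234.21
Round up to the next whole number: n = 235 pairs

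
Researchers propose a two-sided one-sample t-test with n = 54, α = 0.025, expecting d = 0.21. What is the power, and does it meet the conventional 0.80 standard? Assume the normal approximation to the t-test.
Power ≈ 0.24; the study is underpowered (power < 0.80)

Power calculation (one-sample t-test, normal approximation):
z_β = d · √n - z_{α/2}
z_β = 0.21 · √54 - 2.241
z_β = 0.21 · 7.348 - 2.241
z_β = -0.698

Power = Φ(z_β) = Φ(-0.698) ≈ 0.243

Effect size d = 0.21 is small by Cohen's convention (0.2/0.5/0.8).

Threshold: power ≥ 0.80 is conventionally adequate.
Power ≈ 0.24 → the study is underpowered (power < 0.80).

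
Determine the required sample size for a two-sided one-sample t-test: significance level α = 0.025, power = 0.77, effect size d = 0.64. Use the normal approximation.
n = 22

Sample size formula (one-sample t-test, normal approximation):
n = ((z_{α/2} + z_β) / d)²

z_{α/2} = 2.241 (for α = 0.025, two-sided)
z_β = 0.739 (for power = 0.77)
d = 0.64

n = ((2.241 + 0.739) / 0.64)²
n = (4.656)²
n ≈ 21.68
Round up to the next whole number: n = 22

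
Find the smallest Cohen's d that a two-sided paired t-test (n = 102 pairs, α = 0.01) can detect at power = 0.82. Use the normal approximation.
d ≈ 0.35

Minimum detectable effect (paired t-test, normal approximation):
d = (z_{α/2} + z_β) / √n
d = (2.576 + 0.915) / √102
d = 3.491 / 10.100
d ≈ 0.35

By Cohen's convention (0.2 small / 0.5 medium / 0.8 large): small effect.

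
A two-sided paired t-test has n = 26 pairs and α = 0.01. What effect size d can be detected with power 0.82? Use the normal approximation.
d ≈ 0.68

Minimum detectable effect (paired t-test, normal approximation):
d = (z_{α/2} + z_β) / √n
d = (2.576 + 0.915) / √26
d = 3.491 / 5.099
d ≈ 0.68

By Cohen's convention (0.2 small / 0.5 medium / 0.8 large): medium effect.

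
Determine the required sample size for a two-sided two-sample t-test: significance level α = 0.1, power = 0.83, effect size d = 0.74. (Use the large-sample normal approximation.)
n = 25 per group

Sample size formula (two-sample t-test, normal approximation):
n = 2 · ((z_{α/2} + z_β) / d)²

z_{α/2} = 1.645 (for α = 0.1, two-sided)
z_β = 0.954 (for power = 0.83)
d = 0.74

n = 2 · ((1.645 + 0.954) / 0.74)²
n = 2 · (3.512)²
n ≈ 24.67
Round up to the next whole number: n = 25 per group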